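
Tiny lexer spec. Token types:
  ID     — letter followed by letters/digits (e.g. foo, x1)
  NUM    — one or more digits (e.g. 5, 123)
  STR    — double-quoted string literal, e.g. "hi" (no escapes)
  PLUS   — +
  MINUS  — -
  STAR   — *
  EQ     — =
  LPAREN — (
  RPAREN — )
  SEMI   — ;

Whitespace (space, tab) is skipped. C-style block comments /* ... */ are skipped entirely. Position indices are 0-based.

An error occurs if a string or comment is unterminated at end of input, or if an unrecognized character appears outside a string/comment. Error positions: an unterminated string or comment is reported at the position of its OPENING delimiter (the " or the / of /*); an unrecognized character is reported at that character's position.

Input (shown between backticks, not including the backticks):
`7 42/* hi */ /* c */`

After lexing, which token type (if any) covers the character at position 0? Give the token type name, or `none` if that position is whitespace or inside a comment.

Answer: NUM

Derivation:
pos=0: emit NUM '7' (now at pos=1)
pos=2: emit NUM '42' (now at pos=4)
pos=4: enter COMMENT mode (saw '/*')
exit COMMENT mode (now at pos=12)
pos=13: enter COMMENT mode (saw '/*')
exit COMMENT mode (now at pos=20)
DONE. 2 tokens: [NUM, NUM]
Position 0: char is '7' -> NUM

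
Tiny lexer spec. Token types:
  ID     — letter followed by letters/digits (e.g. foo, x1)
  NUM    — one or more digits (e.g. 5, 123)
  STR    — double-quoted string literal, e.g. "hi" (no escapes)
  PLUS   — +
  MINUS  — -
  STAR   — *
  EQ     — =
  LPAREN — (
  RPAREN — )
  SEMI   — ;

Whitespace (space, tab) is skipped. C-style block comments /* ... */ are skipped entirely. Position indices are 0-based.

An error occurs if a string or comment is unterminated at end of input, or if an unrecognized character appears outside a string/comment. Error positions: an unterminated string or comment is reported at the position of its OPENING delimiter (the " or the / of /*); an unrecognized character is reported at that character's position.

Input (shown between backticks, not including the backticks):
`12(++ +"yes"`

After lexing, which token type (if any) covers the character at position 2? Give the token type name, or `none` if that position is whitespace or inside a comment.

Answer: LPAREN

Derivation:
pos=0: emit NUM '12' (now at pos=2)
pos=2: emit LPAREN '('
pos=3: emit PLUS '+'
pos=4: emit PLUS '+'
pos=6: emit PLUS '+'
pos=7: enter STRING mode
pos=7: emit STR "yes" (now at pos=12)
DONE. 6 tokens: [NUM, LPAREN, PLUS, PLUS, PLUS, STR]
Position 2: char is '(' -> LPAREN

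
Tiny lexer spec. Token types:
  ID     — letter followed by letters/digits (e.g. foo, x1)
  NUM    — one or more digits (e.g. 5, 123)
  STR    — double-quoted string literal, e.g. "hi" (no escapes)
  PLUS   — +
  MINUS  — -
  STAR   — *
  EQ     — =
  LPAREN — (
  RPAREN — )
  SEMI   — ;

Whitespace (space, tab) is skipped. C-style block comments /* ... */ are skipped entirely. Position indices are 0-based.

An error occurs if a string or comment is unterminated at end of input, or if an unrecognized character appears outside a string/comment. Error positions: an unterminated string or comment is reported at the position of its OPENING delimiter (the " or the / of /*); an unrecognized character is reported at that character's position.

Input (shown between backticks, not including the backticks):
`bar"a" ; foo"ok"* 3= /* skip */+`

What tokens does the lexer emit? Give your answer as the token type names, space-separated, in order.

pos=0: emit ID 'bar' (now at pos=3)
pos=3: enter STRING mode
pos=3: emit STR "a" (now at pos=6)
pos=7: emit SEMI ';'
pos=9: emit ID 'foo' (now at pos=12)
pos=12: enter STRING mode
pos=12: emit STR "ok" (now at pos=16)
pos=16: emit STAR '*'
pos=18: emit NUM '3' (now at pos=19)
pos=19: emit EQ '='
pos=21: enter COMMENT mode (saw '/*')
exit COMMENT mode (now at pos=31)
pos=31: emit PLUS '+'
DONE. 9 tokens: [ID, STR, SEMI, ID, STR, STAR, NUM, EQ, PLUS]

Answer: ID STR SEMI ID STR STAR NUM EQ PLUS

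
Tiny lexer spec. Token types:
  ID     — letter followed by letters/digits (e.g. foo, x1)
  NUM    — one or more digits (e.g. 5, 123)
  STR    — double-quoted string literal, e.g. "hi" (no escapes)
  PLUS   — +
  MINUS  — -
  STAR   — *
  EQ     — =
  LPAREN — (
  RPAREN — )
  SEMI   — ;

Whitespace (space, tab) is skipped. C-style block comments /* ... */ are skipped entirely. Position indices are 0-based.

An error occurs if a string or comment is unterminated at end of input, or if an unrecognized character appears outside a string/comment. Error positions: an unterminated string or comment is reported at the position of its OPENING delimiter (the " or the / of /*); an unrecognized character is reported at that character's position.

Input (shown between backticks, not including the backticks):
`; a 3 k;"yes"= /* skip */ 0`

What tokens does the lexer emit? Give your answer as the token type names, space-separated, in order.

pos=0: emit SEMI ';'
pos=2: emit ID 'a' (now at pos=3)
pos=4: emit NUM '3' (now at pos=5)
pos=6: emit ID 'k' (now at pos=7)
pos=7: emit SEMI ';'
pos=8: enter STRING mode
pos=8: emit STR "yes" (now at pos=13)
pos=13: emit EQ '='
pos=15: enter COMMENT mode (saw '/*')
exit COMMENT mode (now at pos=25)
pos=26: emit NUM '0' (now at pos=27)
DONE. 8 tokens: [SEMI, ID, NUM, ID, SEMI, STR, EQ, NUM]

Answer: SEMI ID NUM ID SEMI STR EQ NUM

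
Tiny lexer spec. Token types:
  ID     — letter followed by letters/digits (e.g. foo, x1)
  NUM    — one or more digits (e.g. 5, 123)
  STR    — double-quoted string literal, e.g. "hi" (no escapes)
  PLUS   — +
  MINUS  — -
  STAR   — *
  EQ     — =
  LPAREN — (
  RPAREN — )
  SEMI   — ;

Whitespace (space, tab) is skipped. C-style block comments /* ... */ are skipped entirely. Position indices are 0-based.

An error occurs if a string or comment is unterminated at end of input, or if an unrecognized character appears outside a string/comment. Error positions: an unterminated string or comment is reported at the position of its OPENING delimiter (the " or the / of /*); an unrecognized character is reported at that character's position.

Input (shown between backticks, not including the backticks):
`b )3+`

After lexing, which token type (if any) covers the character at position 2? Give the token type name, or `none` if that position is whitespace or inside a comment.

pos=0: emit ID 'b' (now at pos=1)
pos=2: emit RPAREN ')'
pos=3: emit NUM '3' (now at pos=4)
pos=4: emit PLUS '+'
DONE. 4 tokens: [ID, RPAREN, NUM, PLUS]
Position 2: char is ')' -> RPAREN

Answer: RPAREN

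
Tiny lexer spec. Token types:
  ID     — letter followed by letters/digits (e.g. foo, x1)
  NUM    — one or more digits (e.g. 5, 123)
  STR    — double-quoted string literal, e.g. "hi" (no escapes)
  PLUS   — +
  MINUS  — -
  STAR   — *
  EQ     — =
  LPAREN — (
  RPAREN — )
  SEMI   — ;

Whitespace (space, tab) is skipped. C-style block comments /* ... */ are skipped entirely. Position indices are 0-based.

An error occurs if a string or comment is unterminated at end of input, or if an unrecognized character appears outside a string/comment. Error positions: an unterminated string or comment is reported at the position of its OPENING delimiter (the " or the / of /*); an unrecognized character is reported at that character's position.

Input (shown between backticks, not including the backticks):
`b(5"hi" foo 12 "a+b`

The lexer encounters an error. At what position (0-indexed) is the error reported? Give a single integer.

Answer: 15

Derivation:
pos=0: emit ID 'b' (now at pos=1)
pos=1: emit LPAREN '('
pos=2: emit NUM '5' (now at pos=3)
pos=3: enter STRING mode
pos=3: emit STR "hi" (now at pos=7)
pos=8: emit ID 'foo' (now at pos=11)
pos=12: emit NUM '12' (now at pos=14)
pos=15: enter STRING mode
pos=15: ERROR — unterminated string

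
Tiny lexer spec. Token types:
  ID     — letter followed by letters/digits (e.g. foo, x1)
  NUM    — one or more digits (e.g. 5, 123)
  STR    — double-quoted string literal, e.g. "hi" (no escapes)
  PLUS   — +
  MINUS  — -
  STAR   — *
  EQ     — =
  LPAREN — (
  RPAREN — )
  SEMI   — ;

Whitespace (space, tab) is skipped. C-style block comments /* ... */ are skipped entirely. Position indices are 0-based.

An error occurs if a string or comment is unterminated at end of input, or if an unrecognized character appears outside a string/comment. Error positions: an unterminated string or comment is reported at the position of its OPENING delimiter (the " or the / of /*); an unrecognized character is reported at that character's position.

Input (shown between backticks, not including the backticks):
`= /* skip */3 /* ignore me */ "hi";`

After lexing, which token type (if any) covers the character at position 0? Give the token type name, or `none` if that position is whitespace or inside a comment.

pos=0: emit EQ '='
pos=2: enter COMMENT mode (saw '/*')
exit COMMENT mode (now at pos=12)
pos=12: emit NUM '3' (now at pos=13)
pos=14: enter COMMENT mode (saw '/*')
exit COMMENT mode (now at pos=29)
pos=30: enter STRING mode
pos=30: emit STR "hi" (now at pos=34)
pos=34: emit SEMI ';'
DONE. 4 tokens: [EQ, NUM, STR, SEMI]
Position 0: char is '=' -> EQ

Answer: EQ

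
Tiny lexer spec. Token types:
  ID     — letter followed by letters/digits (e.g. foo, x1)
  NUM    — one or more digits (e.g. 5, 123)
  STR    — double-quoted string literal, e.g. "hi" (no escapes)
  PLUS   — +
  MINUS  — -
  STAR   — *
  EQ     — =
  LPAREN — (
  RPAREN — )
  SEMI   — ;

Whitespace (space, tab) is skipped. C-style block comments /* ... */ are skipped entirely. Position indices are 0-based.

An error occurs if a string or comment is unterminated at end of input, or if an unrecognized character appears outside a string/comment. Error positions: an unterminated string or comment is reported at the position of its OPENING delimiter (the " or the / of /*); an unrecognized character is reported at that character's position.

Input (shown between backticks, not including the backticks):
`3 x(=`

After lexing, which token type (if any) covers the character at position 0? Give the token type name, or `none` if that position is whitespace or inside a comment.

Answer: NUM

Derivation:
pos=0: emit NUM '3' (now at pos=1)
pos=2: emit ID 'x' (now at pos=3)
pos=3: emit LPAREN '('
pos=4: emit EQ '='
DONE. 4 tokens: [NUM, ID, LPAREN, EQ]
Position 0: char is '3' -> NUM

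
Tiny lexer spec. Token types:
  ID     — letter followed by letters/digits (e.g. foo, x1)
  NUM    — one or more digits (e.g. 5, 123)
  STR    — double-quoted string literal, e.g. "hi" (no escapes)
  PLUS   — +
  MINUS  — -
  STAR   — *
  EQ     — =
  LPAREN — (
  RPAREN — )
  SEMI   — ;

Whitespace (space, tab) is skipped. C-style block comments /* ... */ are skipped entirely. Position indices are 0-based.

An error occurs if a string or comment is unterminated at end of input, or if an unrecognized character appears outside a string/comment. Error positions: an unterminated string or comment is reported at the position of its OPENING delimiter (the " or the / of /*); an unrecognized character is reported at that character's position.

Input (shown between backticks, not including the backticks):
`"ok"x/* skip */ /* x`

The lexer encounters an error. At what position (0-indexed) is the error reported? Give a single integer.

Answer: 16

Derivation:
pos=0: enter STRING mode
pos=0: emit STR "ok" (now at pos=4)
pos=4: emit ID 'x' (now at pos=5)
pos=5: enter COMMENT mode (saw '/*')
exit COMMENT mode (now at pos=15)
pos=16: enter COMMENT mode (saw '/*')
pos=16: ERROR — unterminated comment (reached EOF)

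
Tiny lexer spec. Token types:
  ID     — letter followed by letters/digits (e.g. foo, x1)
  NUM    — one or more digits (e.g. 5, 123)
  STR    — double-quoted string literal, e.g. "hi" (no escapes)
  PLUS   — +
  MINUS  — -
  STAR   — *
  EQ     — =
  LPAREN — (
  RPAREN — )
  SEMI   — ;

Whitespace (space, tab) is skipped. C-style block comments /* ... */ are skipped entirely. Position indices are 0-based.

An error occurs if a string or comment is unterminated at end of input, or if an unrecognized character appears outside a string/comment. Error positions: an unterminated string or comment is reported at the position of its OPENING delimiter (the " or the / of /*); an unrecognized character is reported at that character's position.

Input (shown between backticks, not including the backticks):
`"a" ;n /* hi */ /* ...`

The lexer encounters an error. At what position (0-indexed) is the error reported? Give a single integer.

pos=0: enter STRING mode
pos=0: emit STR "a" (now at pos=3)
pos=4: emit SEMI ';'
pos=5: emit ID 'n' (now at pos=6)
pos=7: enter COMMENT mode (saw '/*')
exit COMMENT mode (now at pos=15)
pos=16: enter COMMENT mode (saw '/*')
pos=16: ERROR — unterminated comment (reached EOF)

Answer: 16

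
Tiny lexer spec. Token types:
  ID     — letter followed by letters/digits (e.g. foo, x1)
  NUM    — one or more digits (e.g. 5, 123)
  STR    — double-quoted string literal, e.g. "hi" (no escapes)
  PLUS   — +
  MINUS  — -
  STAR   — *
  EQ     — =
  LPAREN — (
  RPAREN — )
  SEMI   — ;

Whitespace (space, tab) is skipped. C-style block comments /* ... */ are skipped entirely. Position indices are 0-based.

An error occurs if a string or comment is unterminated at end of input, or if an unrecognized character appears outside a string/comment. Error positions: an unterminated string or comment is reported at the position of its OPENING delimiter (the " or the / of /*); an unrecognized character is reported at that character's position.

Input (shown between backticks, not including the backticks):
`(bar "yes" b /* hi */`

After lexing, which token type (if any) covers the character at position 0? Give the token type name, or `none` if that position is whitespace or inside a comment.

pos=0: emit LPAREN '('
pos=1: emit ID 'bar' (now at pos=4)
pos=5: enter STRING mode
pos=5: emit STR "yes" (now at pos=10)
pos=11: emit ID 'b' (now at pos=12)
pos=13: enter COMMENT mode (saw '/*')
exit COMMENT mode (now at pos=21)
DONE. 4 tokens: [LPAREN, ID, STR, ID]
Position 0: char is '(' -> LPAREN

Answer: LPAREN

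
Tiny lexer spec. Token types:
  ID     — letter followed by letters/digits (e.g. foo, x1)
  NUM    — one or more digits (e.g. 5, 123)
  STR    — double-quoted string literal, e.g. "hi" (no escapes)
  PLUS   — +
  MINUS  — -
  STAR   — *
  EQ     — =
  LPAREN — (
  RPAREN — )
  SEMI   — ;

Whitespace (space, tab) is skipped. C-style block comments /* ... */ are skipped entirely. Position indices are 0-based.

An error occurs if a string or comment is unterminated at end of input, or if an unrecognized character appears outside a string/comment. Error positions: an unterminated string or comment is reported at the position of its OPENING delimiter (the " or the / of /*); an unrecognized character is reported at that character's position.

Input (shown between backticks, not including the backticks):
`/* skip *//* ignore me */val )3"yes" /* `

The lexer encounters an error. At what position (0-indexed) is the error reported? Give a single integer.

Answer: 37

Derivation:
pos=0: enter COMMENT mode (saw '/*')
exit COMMENT mode (now at pos=10)
pos=10: enter COMMENT mode (saw '/*')
exit COMMENT mode (now at pos=25)
pos=25: emit ID 'val' (now at pos=28)
pos=29: emit RPAREN ')'
pos=30: emit NUM '3' (now at pos=31)
pos=31: enter STRING mode
pos=31: emit STR "yes" (now at pos=36)
pos=37: enter COMMENT mode (saw '/*')
pos=37: ERROR — unterminated comment (reached EOF)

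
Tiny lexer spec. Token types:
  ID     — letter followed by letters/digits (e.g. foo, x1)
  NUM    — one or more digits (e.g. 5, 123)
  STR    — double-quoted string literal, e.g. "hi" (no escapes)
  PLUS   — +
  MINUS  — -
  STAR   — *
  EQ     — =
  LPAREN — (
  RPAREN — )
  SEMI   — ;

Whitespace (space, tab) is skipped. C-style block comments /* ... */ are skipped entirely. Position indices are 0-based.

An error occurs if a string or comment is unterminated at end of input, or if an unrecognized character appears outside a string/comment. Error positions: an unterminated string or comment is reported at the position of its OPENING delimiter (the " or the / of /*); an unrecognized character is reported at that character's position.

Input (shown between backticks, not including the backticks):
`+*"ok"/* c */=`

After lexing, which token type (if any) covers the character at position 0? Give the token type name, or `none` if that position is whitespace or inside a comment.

Answer: PLUS

Derivation:
pos=0: emit PLUS '+'
pos=1: emit STAR '*'
pos=2: enter STRING mode
pos=2: emit STR "ok" (now at pos=6)
pos=6: enter COMMENT mode (saw '/*')
exit COMMENT mode (now at pos=13)
pos=13: emit EQ '='
DONE. 4 tokens: [PLUS, STAR, STR, EQ]
Position 0: char is '+' -> PLUS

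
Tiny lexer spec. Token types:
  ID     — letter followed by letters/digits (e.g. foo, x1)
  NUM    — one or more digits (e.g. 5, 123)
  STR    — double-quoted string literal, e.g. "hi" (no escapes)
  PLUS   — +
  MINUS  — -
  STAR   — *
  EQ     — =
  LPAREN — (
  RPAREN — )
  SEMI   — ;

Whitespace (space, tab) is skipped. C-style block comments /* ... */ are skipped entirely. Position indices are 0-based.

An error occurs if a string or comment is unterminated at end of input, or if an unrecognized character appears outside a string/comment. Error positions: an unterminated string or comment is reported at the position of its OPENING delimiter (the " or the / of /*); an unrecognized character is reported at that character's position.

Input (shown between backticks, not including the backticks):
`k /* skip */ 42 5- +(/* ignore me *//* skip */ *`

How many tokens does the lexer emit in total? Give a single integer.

pos=0: emit ID 'k' (now at pos=1)
pos=2: enter COMMENT mode (saw '/*')
exit COMMENT mode (now at pos=12)
pos=13: emit NUM '42' (now at pos=15)
pos=16: emit NUM '5' (now at pos=17)
pos=17: emit MINUS '-'
pos=19: emit PLUS '+'
pos=20: emit LPAREN '('
pos=21: enter COMMENT mode (saw '/*')
exit COMMENT mode (now at pos=36)
pos=36: enter COMMENT mode (saw '/*')
exit COMMENT mode (now at pos=46)
pos=47: emit STAR '*'
DONE. 7 tokens: [ID, NUM, NUM, MINUS, PLUS, LPAREN, STAR]

Answer: 7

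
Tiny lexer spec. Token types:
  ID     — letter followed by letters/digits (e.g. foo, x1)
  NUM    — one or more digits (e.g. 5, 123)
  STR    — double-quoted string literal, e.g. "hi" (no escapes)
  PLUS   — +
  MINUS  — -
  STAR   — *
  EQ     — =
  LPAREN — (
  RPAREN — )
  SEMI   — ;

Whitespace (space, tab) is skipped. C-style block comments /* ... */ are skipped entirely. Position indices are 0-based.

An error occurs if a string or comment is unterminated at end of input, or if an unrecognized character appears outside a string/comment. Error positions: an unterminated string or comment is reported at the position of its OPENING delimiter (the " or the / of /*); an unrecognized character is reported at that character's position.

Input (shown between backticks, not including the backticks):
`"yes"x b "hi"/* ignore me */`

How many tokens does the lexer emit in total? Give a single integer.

Answer: 4

Derivation:
pos=0: enter STRING mode
pos=0: emit STR "yes" (now at pos=5)
pos=5: emit ID 'x' (now at pos=6)
pos=7: emit ID 'b' (now at pos=8)
pos=9: enter STRING mode
pos=9: emit STR "hi" (now at pos=13)
pos=13: enter COMMENT mode (saw '/*')
exit COMMENT mode (now at pos=28)
DONE. 4 tokens: [STR, ID, ID, STR]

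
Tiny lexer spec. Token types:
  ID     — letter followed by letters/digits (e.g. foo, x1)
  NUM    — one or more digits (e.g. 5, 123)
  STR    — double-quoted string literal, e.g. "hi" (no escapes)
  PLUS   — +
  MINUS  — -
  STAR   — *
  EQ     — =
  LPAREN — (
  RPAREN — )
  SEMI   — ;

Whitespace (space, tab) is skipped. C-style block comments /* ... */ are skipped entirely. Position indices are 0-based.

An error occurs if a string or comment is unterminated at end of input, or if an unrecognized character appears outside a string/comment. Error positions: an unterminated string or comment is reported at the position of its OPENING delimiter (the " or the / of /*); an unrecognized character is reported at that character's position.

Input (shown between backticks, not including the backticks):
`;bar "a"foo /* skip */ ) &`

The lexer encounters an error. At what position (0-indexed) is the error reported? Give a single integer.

pos=0: emit SEMI ';'
pos=1: emit ID 'bar' (now at pos=4)
pos=5: enter STRING mode
pos=5: emit STR "a" (now at pos=8)
pos=8: emit ID 'foo' (now at pos=11)
pos=12: enter COMMENT mode (saw '/*')
exit COMMENT mode (now at pos=22)
pos=23: emit RPAREN ')'
pos=25: ERROR — unrecognized char '&'

Answer: 25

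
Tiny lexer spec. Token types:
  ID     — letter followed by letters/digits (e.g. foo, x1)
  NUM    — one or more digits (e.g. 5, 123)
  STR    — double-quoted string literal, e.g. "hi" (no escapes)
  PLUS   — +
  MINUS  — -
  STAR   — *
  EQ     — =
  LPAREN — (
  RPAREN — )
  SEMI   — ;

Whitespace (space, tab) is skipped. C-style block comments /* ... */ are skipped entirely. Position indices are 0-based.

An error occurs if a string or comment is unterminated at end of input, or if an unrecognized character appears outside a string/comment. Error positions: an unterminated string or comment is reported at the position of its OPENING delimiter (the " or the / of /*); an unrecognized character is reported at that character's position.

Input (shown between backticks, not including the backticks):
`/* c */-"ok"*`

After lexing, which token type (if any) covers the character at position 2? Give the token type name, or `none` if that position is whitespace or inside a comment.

pos=0: enter COMMENT mode (saw '/*')
exit COMMENT mode (now at pos=7)
pos=7: emit MINUS '-'
pos=8: enter STRING mode
pos=8: emit STR "ok" (now at pos=12)
pos=12: emit STAR '*'
DONE. 3 tokens: [MINUS, STR, STAR]
Position 2: char is ' ' -> none

Answer: none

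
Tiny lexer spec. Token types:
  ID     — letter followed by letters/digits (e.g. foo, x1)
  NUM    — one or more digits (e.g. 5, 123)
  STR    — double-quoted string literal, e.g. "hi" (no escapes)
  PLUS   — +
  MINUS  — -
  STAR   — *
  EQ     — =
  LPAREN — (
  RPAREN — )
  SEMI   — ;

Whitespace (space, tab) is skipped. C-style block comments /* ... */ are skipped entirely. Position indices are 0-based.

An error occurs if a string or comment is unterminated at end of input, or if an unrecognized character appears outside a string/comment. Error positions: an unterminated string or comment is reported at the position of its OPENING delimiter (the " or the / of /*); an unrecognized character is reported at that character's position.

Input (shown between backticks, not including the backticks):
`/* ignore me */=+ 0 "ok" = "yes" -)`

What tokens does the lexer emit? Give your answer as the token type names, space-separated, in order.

pos=0: enter COMMENT mode (saw '/*')
exit COMMENT mode (now at pos=15)
pos=15: emit EQ '='
pos=16: emit PLUS '+'
pos=18: emit NUM '0' (now at pos=19)
pos=20: enter STRING mode
pos=20: emit STR "ok" (now at pos=24)
pos=25: emit EQ '='
pos=27: enter STRING mode
pos=27: emit STR "yes" (now at pos=32)
pos=33: emit MINUS '-'
pos=34: emit RPAREN ')'
DONE. 8 tokens: [EQ, PLUS, NUM, STR, EQ, STR, MINUS, RPAREN]

Answer: EQ PLUS NUM STR EQ STR MINUS RPAREN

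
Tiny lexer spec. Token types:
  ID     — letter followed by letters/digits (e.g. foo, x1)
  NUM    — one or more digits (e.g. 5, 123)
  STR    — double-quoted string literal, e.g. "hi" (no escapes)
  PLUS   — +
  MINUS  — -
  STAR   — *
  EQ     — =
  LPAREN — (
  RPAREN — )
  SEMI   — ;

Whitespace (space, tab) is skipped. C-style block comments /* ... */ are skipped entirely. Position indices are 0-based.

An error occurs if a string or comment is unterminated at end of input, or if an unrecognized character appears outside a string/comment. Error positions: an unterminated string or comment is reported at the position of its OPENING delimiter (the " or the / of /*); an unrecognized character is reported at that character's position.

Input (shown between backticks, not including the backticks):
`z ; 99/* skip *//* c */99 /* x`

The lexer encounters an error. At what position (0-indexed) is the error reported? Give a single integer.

Answer: 26

Derivation:
pos=0: emit ID 'z' (now at pos=1)
pos=2: emit SEMI ';'
pos=4: emit NUM '99' (now at pos=6)
pos=6: enter COMMENT mode (saw '/*')
exit COMMENT mode (now at pos=16)
pos=16: enter COMMENT mode (saw '/*')
exit COMMENT mode (now at pos=23)
pos=23: emit NUM '99' (now at pos=25)
pos=26: enter COMMENT mode (saw '/*')
pos=26: ERROR — unterminated comment (reached EOF)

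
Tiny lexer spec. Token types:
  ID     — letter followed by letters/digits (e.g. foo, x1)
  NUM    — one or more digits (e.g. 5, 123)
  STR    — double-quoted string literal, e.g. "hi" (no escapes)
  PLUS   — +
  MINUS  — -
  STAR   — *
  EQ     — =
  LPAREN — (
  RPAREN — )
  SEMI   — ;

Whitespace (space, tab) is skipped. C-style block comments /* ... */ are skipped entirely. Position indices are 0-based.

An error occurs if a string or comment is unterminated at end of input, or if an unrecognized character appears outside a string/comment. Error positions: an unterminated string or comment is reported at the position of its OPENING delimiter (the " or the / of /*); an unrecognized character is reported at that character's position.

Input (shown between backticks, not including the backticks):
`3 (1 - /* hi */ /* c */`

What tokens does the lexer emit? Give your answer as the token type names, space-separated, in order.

pos=0: emit NUM '3' (now at pos=1)
pos=2: emit LPAREN '('
pos=3: emit NUM '1' (now at pos=4)
pos=5: emit MINUS '-'
pos=7: enter COMMENT mode (saw '/*')
exit COMMENT mode (now at pos=15)
pos=16: enter COMMENT mode (saw '/*')
exit COMMENT mode (now at pos=23)
DONE. 4 tokens: [NUM, LPAREN, NUM, MINUS]

Answer: NUM LPAREN NUM MINUS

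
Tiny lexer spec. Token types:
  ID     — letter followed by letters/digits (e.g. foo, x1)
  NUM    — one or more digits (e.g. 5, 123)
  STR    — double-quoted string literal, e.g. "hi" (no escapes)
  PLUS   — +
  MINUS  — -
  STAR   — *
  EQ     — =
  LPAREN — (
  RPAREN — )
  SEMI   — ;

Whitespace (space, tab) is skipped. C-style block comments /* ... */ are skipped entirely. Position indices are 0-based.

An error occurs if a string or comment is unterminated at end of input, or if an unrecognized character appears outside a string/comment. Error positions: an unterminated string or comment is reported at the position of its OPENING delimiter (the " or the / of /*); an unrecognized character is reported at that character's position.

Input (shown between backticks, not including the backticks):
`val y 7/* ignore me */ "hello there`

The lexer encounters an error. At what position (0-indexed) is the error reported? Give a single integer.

Answer: 23

Derivation:
pos=0: emit ID 'val' (now at pos=3)
pos=4: emit ID 'y' (now at pos=5)
pos=6: emit NUM '7' (now at pos=7)
pos=7: enter COMMENT mode (saw '/*')
exit COMMENT mode (now at pos=22)
pos=23: enter STRING mode
pos=23: ERROR — unterminated string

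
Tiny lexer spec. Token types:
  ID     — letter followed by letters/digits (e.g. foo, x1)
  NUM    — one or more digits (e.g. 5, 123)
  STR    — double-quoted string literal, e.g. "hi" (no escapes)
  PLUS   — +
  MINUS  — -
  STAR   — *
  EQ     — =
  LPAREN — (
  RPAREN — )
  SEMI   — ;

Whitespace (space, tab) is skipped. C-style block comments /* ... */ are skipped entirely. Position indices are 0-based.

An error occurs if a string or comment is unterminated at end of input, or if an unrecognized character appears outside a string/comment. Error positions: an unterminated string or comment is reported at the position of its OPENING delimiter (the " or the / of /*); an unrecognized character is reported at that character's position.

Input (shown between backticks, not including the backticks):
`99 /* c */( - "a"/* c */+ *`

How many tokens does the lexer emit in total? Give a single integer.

pos=0: emit NUM '99' (now at pos=2)
pos=3: enter COMMENT mode (saw '/*')
exit COMMENT mode (now at pos=10)
pos=10: emit LPAREN '('
pos=12: emit MINUS '-'
pos=14: enter STRING mode
pos=14: emit STR "a" (now at pos=17)
pos=17: enter COMMENT mode (saw '/*')
exit COMMENT mode (now at pos=24)
pos=24: emit PLUS '+'
pos=26: emit STAR '*'
DONE. 6 tokens: [NUM, LPAREN, MINUS, STR, PLUS, STAR]

Answer: 6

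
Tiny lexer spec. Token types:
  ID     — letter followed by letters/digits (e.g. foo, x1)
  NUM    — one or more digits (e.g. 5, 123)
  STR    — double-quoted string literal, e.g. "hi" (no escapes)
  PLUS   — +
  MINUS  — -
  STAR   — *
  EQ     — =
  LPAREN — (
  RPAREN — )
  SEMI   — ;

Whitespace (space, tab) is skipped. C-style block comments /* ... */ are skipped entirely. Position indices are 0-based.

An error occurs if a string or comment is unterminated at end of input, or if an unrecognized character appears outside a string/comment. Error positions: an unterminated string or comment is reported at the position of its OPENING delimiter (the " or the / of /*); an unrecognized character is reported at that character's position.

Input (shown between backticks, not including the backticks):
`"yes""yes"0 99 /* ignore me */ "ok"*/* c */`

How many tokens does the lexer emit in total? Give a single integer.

pos=0: enter STRING mode
pos=0: emit STR "yes" (now at pos=5)
pos=5: enter STRING mode
pos=5: emit STR "yes" (now at pos=10)
pos=10: emit NUM '0' (now at pos=11)
pos=12: emit NUM '99' (now at pos=14)
pos=15: enter COMMENT mode (saw '/*')
exit COMMENT mode (now at pos=30)
pos=31: enter STRING mode
pos=31: emit STR "ok" (now at pos=35)
pos=35: emit STAR '*'
pos=36: enter COMMENT mode (saw '/*')
exit COMMENT mode (now at pos=43)
DONE. 6 tokens: [STR, STR, NUM, NUM, STR, STAR]

Answer: 6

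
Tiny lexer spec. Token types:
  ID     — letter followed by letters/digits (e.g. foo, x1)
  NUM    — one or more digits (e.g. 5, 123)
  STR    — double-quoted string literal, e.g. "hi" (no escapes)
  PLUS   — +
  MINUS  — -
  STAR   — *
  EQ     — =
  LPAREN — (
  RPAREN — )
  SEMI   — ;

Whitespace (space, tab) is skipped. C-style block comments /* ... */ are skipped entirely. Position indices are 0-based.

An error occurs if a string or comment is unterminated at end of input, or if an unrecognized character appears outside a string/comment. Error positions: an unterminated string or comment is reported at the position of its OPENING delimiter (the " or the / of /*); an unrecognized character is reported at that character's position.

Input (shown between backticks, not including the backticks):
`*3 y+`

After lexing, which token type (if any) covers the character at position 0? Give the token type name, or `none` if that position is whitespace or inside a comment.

pos=0: emit STAR '*'
pos=1: emit NUM '3' (now at pos=2)
pos=3: emit ID 'y' (now at pos=4)
pos=4: emit PLUS '+'
DONE. 4 tokens: [STAR, NUM, ID, PLUS]
Position 0: char is '*' -> STAR

Answer: STAR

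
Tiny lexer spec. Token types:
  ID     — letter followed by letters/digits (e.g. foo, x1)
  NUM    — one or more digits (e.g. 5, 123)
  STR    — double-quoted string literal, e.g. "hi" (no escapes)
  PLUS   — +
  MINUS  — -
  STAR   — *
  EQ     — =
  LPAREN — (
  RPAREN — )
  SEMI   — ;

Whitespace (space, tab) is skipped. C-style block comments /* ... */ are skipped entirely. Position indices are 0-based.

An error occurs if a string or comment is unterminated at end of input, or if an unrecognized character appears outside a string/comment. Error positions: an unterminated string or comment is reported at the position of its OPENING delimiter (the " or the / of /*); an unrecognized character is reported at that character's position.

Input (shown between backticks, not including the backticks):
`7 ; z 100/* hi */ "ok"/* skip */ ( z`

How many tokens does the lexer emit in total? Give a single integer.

Answer: 7

Derivation:
pos=0: emit NUM '7' (now at pos=1)
pos=2: emit SEMI ';'
pos=4: emit ID 'z' (now at pos=5)
pos=6: emit NUM '100' (now at pos=9)
pos=9: enter COMMENT mode (saw '/*')
exit COMMENT mode (now at pos=17)
pos=18: enter STRING mode
pos=18: emit STR "ok" (now at pos=22)
pos=22: enter COMMENT mode (saw '/*')
exit COMMENT mode (now at pos=32)
pos=33: emit LPAREN '('
pos=35: emit ID 'z' (now at pos=36)
DONE. 7 tokens: [NUM, SEMI, ID, NUM, STR, LPAREN, ID]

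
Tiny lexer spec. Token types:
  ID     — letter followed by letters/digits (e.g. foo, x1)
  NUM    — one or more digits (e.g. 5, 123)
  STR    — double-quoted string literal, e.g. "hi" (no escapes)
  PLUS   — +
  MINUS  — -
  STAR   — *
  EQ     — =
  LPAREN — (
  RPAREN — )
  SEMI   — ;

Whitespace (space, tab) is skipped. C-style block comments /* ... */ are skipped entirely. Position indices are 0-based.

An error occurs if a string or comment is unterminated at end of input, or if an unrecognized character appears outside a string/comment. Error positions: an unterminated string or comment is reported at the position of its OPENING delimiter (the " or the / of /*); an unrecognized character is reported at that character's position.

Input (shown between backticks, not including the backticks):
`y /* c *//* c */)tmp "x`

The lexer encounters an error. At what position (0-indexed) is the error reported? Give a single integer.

pos=0: emit ID 'y' (now at pos=1)
pos=2: enter COMMENT mode (saw '/*')
exit COMMENT mode (now at pos=9)
pos=9: enter COMMENT mode (saw '/*')
exit COMMENT mode (now at pos=16)
pos=16: emit RPAREN ')'
pos=17: emit ID 'tmp' (now at pos=20)
pos=21: enter STRING mode
pos=21: ERROR — unterminated string

Answer: 21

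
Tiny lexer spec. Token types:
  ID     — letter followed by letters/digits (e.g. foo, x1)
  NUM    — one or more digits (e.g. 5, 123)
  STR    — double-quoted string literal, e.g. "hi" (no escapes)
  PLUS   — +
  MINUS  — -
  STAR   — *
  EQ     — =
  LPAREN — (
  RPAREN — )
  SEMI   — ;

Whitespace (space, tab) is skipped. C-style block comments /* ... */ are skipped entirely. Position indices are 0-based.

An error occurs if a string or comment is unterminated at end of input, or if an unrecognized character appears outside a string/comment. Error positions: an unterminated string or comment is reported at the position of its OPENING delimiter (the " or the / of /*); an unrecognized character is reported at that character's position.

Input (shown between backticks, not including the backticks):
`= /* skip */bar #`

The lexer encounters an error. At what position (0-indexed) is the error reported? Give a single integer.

pos=0: emit EQ '='
pos=2: enter COMMENT mode (saw '/*')
exit COMMENT mode (now at pos=12)
pos=12: emit ID 'bar' (now at pos=15)
pos=16: ERROR — unrecognized char '#'

Answer: 16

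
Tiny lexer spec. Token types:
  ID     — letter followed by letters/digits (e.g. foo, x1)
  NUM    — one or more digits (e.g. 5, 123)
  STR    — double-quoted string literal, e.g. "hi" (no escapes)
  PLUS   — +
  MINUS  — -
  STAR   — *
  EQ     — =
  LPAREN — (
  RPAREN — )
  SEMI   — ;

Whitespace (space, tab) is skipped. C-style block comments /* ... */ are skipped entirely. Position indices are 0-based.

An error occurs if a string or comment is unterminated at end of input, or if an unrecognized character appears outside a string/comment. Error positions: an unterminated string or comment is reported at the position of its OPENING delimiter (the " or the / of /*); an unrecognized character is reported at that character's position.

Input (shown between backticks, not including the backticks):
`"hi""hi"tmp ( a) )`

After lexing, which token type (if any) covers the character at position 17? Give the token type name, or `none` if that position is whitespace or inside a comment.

pos=0: enter STRING mode
pos=0: emit STR "hi" (now at pos=4)
pos=4: enter STRING mode
pos=4: emit STR "hi" (now at pos=8)
pos=8: emit ID 'tmp' (now at pos=11)
pos=12: emit LPAREN '('
pos=14: emit ID 'a' (now at pos=15)
pos=15: emit RPAREN ')'
pos=17: emit RPAREN ')'
DONE. 7 tokens: [STR, STR, ID, LPAREN, ID, RPAREN, RPAREN]
Position 17: char is ')' -> RPAREN

Answer: RPAREN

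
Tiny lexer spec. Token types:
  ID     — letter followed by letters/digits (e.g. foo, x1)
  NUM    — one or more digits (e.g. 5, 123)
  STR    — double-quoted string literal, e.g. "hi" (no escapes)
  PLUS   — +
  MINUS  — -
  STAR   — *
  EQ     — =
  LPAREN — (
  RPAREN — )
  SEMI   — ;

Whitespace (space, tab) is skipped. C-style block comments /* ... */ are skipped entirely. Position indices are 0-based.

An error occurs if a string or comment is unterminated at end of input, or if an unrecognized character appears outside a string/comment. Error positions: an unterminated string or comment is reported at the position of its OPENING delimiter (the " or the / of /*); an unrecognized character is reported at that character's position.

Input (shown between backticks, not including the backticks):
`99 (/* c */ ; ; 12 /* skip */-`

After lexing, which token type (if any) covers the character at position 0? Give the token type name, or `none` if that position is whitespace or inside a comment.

pos=0: emit NUM '99' (now at pos=2)
pos=3: emit LPAREN '('
pos=4: enter COMMENT mode (saw '/*')
exit COMMENT mode (now at pos=11)
pos=12: emit SEMI ';'
pos=14: emit SEMI ';'
pos=16: emit NUM '12' (now at pos=18)
pos=19: enter COMMENT mode (saw '/*')
exit COMMENT mode (now at pos=29)
pos=29: emit MINUS '-'
DONE. 6 tokens: [NUM, LPAREN, SEMI, SEMI, NUM, MINUS]
Position 0: char is '9' -> NUM

Answer: NUM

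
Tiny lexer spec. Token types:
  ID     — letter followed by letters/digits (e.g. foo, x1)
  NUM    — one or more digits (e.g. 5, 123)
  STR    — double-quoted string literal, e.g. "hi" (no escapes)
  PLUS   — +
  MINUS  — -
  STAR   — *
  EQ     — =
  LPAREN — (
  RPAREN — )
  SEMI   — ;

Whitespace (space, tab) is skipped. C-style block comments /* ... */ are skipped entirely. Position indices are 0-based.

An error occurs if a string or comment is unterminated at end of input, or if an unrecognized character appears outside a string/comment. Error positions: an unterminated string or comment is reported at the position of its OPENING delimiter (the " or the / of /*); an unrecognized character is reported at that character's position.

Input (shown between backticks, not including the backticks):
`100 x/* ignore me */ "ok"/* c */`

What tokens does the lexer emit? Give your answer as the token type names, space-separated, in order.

pos=0: emit NUM '100' (now at pos=3)
pos=4: emit ID 'x' (now at pos=5)
pos=5: enter COMMENT mode (saw '/*')
exit COMMENT mode (now at pos=20)
pos=21: enter STRING mode
pos=21: emit STR "ok" (now at pos=25)
pos=25: enter COMMENT mode (saw '/*')
exit COMMENT mode (now at pos=32)
DONE. 3 tokens: [NUM, ID, STR]

Answer: NUM ID STR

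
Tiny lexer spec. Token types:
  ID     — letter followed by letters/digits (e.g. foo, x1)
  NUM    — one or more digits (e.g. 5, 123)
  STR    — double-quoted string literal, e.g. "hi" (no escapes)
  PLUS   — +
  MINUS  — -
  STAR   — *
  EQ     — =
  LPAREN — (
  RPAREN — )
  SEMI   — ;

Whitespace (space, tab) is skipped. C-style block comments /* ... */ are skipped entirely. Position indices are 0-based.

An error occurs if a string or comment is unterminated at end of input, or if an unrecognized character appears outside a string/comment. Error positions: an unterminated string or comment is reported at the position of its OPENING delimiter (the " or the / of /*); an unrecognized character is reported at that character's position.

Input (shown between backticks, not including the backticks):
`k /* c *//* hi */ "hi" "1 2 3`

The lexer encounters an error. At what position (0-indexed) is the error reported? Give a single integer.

pos=0: emit ID 'k' (now at pos=1)
pos=2: enter COMMENT mode (saw '/*')
exit COMMENT mode (now at pos=9)
pos=9: enter COMMENT mode (saw '/*')
exit COMMENT mode (now at pos=17)
pos=18: enter STRING mode
pos=18: emit STR "hi" (now at pos=22)
pos=23: enter STRING mode
pos=23: ERROR — unterminated string

Answer: 23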